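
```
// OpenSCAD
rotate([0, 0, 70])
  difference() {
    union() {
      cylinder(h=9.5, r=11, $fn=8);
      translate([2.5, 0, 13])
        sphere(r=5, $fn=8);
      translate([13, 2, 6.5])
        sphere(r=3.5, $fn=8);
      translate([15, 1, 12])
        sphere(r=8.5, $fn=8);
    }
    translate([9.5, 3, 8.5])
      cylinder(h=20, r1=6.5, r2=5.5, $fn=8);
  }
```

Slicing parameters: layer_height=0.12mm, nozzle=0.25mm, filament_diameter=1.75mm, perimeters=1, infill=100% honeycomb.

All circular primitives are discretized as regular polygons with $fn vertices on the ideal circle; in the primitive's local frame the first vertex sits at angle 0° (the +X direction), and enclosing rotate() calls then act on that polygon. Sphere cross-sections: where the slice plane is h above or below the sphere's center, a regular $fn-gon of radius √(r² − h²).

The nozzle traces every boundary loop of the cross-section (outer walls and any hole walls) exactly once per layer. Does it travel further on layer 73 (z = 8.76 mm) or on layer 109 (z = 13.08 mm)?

Layer 73 (z = 8.76): the r=11 cylinder contributes a regular 8-gon of circumradius 11 (perimeter = 2·8·11.000·sin(180°/8) = 67.35 mm); the sphere at (2.5, 0): section is a regular 8-gon, circumradius = √(r²−h²) = √(5²−4.24²) = 2.650 (perimeter = 2·8·2.650·sin(180°/8) = 16.23 mm); the r=3.5 sphere at (13, 2) contributes a regular 8-gon of circumradius √(3.5²−2.26²) = 2.673 (perimeter = 2·8·2.673·sin(180°/8) = 16.36 mm); the sphere at (15, 1): section is a regular 8-gon, circumradius = √(r²−h²) = √(8.5²−3.24²) = 7.858 (perimeter = 2·8·7.858·sin(180°/8) = 48.12 mm); Merging all regions: the regions partially overlap (shared area 57.83 mm²), so the edge portions inside another operand are dropped and the merged outline is re-measured after clipping — boundary = 95.30 mm; the cone at (9.5, 3) (r1=6.5→r2=5.5) has section circumradius 6.487 here — a regular 8-gon (perimeter = 2·8·6.487·sin(180°/8) = 39.72 mm); Subtracting the remaining from the first: starting from that combined region, the cone at (9.5, 3) partially overlaps it — only the 108.39 mm² overlap (of its 119.02 mm²) is removed, clipping the outline — boundary = 118.55 mm; (rotated 70° about Z; rotation is an isometry so areas/perimeters/island counts are preserved). So its perimeter = 118.55 mm. Layer 109 (z = 13.08): the cylinder does not reach this height (z outside [0, 9.5]); the r=5 sphere at (2.5, 0) slices to a regular 8-gon of circumradius 4.999 (√(r²−h²) with h=0.08 from center) (perimeter = 2·8·4.999·sin(180°/8) = 30.61 mm); the sphere at (13, 2) is absent (|z−center|=6.580 > r=3.5); the r=8.5 sphere at (15, 1) contributes a regular 8-gon of circumradius √(8.5²−1.08²) = 8.431 (perimeter = 2·8·8.431·sin(180°/8) = 51.62 mm); Taking the union: the regions partially overlap (shared area 0.84 mm²), so the edge portions inside another operand are dropped and the merged outline is re-measured after clipping — boundary = 77.37 mm; the cone at (9.5, 3): at t=0.229 of its height the radius interpolates to r₁+(r₂−r₁)t = 6.271, giving a regular 8-gon of that circumradius (perimeter = 2·8·6.271·sin(180°/8) = 38.40 mm); After the difference (first − rest): starting from the result so far, the cone at (9.5, 3) partially overlaps it — only the 86.48 mm² overlap (of its 111.23 mm²) is removed, clipping the outline — boundary = 86.07 mm; (rotated 70° about Z; rotation is an isometry so areas/perimeters/island counts are preserved). So its perimeter = 86.07 mm. Layer 73 is larger (118.55 vs 86.07 mm).

layer 73 (z = 8.76 mm)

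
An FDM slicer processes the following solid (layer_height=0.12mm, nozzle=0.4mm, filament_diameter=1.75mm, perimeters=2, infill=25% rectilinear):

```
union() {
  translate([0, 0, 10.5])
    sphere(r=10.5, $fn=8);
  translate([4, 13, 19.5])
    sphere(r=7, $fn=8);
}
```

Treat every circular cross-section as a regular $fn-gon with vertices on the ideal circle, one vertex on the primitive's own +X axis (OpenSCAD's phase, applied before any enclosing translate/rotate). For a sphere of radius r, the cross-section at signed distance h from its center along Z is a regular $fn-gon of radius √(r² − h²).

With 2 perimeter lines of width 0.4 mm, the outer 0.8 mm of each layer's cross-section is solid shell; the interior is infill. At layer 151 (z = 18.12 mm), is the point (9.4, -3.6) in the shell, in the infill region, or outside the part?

At z = 18.12 mm: the r=10.5 sphere slices to a regular 8-gon of circumradius 7.224 (√(r²−h²) with h=7.62 from center); the sphere at (4, 13): section is a regular 8-gon, circumradius = √(r²−h²) = √(7²−1.38²) = 6.863; Combining (union): the 2 present regions are separate (no shared area or edge), so areas and boundary lengths simply add and each stays a separate island — 2 connected regions. Overall, the cross-section has 2 separate islands. The nearest boundary edge runs (7.22, 0.00)→(5.11, -5.11); distance from the point to it = 3.39 mm. The point is not inside any of the regions above, so it lies outside the cross-section (3.39 mm from the nearest boundary).

outside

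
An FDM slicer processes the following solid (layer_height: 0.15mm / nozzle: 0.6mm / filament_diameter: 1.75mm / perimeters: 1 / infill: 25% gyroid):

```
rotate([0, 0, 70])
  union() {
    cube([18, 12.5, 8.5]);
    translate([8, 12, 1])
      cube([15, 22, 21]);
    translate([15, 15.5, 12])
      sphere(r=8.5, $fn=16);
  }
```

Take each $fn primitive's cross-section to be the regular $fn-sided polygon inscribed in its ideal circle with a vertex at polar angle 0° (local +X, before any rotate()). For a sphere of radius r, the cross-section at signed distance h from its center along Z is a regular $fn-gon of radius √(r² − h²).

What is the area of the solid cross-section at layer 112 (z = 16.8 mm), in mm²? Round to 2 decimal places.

At z = 16.8 mm: the cube is absent (z outside [0, 8.5]); the cube at (8, 12) (footprint 15×22) is included at this height (area 330.00 mm²); the sphere at (15, 15.5): section is a regular 16-gon, circumradius = √(r²−h²) = √(8.5²−4.8²) = 7.015 (area = (16/2)·7.015²·sin(360°/16) = 150.65 mm²); Merging all regions: the regions partially overlap — summed areas 480.65 mm² minus the doubly-counted overlap 121.68 mm² gives 358.97 mm² — area = 358.97 mm²; (whole slice rotated 70° about Z — lengths, areas and connectivity unchanged). Overall, the cross-section is a single solid region. Net area = 358.97 mm².

358.97 mm²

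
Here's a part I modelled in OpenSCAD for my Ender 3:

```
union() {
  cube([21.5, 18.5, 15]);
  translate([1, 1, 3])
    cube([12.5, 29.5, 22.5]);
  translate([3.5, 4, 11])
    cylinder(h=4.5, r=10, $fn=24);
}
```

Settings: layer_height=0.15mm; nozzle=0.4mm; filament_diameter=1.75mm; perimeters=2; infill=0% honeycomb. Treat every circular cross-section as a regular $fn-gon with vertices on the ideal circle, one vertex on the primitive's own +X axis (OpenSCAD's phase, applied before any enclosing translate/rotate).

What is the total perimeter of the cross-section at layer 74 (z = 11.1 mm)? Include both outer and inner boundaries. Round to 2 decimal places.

117.40 mm

At z = 11.1 mm: the cube is present — its section is the full 21.5×18.5 rectangle (perimeter 80.00 mm); the cube at (1, 1) is present — its section is the full 12.5×29.5 rectangle (perimeter 84.00 mm); the r=10 cylinder at (3.5, 4) contributes a regular 24-gon of circumradius 10 (perimeter = 2·24·10.000·sin(180°/24) = 62.65 mm); Taking the union: the regions partially overlap (shared area 383.14 mm²), so the edge portions inside another operand are dropped and the merged outline is re-measured after clipping — boundary = 117.40 mm. Overall, the cross-section is a single solid region. Total boundary length (outer) = 117.40 mm.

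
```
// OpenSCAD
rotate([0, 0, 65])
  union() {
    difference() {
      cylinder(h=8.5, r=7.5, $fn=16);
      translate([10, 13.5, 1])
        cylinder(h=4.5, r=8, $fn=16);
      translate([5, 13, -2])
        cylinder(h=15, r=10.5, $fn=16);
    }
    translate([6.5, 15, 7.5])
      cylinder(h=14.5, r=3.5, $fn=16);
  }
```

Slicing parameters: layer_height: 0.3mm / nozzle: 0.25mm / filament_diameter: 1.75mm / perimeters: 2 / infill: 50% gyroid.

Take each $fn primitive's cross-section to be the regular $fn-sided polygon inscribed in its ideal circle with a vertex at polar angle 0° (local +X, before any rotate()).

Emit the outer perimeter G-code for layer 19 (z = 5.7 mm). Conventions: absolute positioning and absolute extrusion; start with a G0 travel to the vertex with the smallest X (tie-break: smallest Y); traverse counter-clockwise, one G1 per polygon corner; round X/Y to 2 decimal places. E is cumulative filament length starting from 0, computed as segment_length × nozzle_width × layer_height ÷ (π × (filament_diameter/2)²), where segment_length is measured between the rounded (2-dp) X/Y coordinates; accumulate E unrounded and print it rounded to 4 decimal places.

At z = 5.7 mm: the r=7.5 cylinder contributes a regular 16-gon of circumradius 7.5; the cylinder at (10, 13.5) is not intersected at this z (z outside [1, 5.5]); the r=10.5 cylinder at (5, 13) contributes a regular 16-gon of circumradius 10.5; Taking the first minus the rest: starting from the r=7.5 cylinder, the r=10.5 cylinder at (5, 13) partially overlaps it — only the 28.46 mm² overlap (of its 337.53 mm²) is removed, clipping the outline — 1 connected region; the cylinder at (6.5, 15) does not reach this height (z outside [7.5, 22]); Combining (union): only that combined region is present, so the union is just that shape — 1 connected region; (whole slice rotated 65° about Z — lengths, areas and connectivity unchanged). The outline is a single polygon with 17 vertices. Extrusion per mm of travel: 0.25 × 0.3 / (π × 0.875²) = 0.031181. Accumulating E over each segment gives final E = 1.4430.

G0 X-7.43 Y-0.05 Z5.70
G1 X-7.05 Y-2.57 E0.0795
G1 X-5.53 Y-5.07 E0.1707
G1 X-3.17 Y-6.80 E0.2619
G1 X-0.33 Y-7.49 E0.3531
G1 X2.57 Y-7.05 E0.4445
G1 X5.07 Y-5.53 E0.5358
G1 X6.80 Y-3.17 E0.6270
G1 X7.49 Y-0.33 E0.7181
G1 X7.05 Y2.57 E0.8096
G1 X5.53 Y5.07 E0.9008
G1 X3.17 Y6.80 E0.9921
G1 X0.33 Y7.49 E1.0832
G1 X0.31 Y7.49 E1.0838
G1 X-0.15 Y5.59 E1.1448
G1 X-2.58 Y2.28 E1.2728
G1 X-6.08 Y0.16 E1.4004
G1 X-7.43 Y-0.05 E1.4430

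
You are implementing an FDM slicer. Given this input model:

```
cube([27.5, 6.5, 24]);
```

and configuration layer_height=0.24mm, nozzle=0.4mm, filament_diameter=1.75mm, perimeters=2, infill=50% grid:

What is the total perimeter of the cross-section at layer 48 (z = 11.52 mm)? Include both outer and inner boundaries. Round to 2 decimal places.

At z = 11.52 mm: the cube (footprint 27.5×6.5) is included at this height (perimeter 68.00 mm). Overall, the cross-section is a single solid region. Total boundary length (outer) = 68.00 mm.

68.00 mm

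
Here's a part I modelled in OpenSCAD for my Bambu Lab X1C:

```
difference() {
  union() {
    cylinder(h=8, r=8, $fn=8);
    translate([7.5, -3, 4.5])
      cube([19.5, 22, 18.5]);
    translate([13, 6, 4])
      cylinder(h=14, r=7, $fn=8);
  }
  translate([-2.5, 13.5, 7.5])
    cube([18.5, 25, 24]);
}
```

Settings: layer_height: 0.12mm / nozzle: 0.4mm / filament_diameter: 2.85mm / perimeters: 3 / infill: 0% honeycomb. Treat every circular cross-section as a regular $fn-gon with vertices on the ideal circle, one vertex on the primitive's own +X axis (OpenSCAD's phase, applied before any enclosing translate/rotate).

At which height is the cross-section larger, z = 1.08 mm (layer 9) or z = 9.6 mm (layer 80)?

layer 80 (z = 9.6 mm)

Layer 9 (z = 1.08): the r=8 cylinder contributes a regular 8-gon of circumradius 8 (area = (8/2)·8.000²·sin(360°/8) = 181.02 mm²); the cube at (7.5, -3) does not reach this height (z outside [4.5, 23]); the cylinder at (13, 6) is absent (z outside [4, 18]); Merging all regions: only the r=8 cylinder is present, so the union is just that shape — area = 181.02 mm²; the cube at (-2.5, 13.5) is absent (z outside [7.5, 31.5]); Subtracting the remaining from the first: none of the subtracted shapes is present at this height, so that combined region is unchanged — area = 181.02 mm². So its area = 181.02 mm². Layer 80 (z = 9.6): the cylinder is absent (z outside [0, 8]); the cube at (7.5, -3) (footprint 19.5×22) is included at this height (area 429.00 mm²); the r=7 cylinder at (13, 6) gives a regular 8-gon of circumradius 7 (constant along its height) (area = (8/2)·7.000²·sin(360°/8) = 138.59 mm²); Combining (union): the regions partially overlap — summed areas 567.59 mm² minus the doubly-counted overlap 133.16 mm² gives 434.43 mm² — area = 434.43 mm²; the cube at (-2.5, 13.5) is present — its section is the full 18.5×25 rectangle (area 462.50 mm²); Taking the first minus the rest: starting from the result so far (434.43 mm²), the 18.5×25 cube at (-2.5, 13.5) partially overlaps it — only the 46.75 mm² overlap (of its 462.50 mm²) is removed, clipping the outline — area = 387.68 mm². So its area = 387.68 mm². Layer 80 is larger (387.68 vs 181.02 mm²).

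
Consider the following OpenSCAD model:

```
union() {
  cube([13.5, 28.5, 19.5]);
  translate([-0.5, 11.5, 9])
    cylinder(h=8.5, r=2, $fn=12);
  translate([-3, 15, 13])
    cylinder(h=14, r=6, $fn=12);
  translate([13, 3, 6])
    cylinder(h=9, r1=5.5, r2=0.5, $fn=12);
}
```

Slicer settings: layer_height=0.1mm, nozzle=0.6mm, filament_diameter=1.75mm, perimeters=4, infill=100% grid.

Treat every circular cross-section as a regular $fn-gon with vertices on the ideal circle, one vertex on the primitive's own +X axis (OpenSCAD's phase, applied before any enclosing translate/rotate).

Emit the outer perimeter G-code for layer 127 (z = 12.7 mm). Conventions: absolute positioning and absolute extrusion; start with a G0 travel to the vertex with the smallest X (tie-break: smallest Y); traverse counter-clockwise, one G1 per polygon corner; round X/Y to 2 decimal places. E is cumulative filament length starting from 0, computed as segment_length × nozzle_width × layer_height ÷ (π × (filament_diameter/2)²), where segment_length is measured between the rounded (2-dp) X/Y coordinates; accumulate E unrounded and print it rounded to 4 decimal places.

G0 X-2.50 Y11.50 Z12.70
G1 X-2.23 Y10.50 E0.0258
G1 X-1.50 Y9.77 E0.0516
G1 X-0.50 Y9.50 E0.0774
G1 X0.00 Y9.63 E0.0903
G1 X0.00 Y0.00 E0.3305
G1 X13.50 Y0.00 E0.6673
G1 X13.50 Y1.36 E0.7012
G1 X13.89 Y1.46 E0.7113
G1 X14.54 Y2.11 E0.7342
G1 X14.78 Y3.00 E0.7572
G1 X14.54 Y3.89 E0.7802
G1 X13.89 Y4.54 E0.8031
G1 X13.50 Y4.64 E0.8132
G1 X13.50 Y28.50 E1.4083
G1 X0.00 Y28.50 E1.7451
G1 X0.00 Y13.37 E2.1225
G1 X-0.50 Y13.50 E2.1354
G1 X-1.50 Y13.23 E2.1613
G1 X-2.23 Y12.50 E2.1870
G1 X-2.50 Y11.50 E2.2128

At z = 12.7 mm: the cube is present — its section is the full 13.5×28.5 rectangle; the r=2 cylinder at (-0.5, 11.5) contributes a regular 12-gon of circumradius 2; the cylinder at (-3, 15) does not reach this height (z outside [13, 27]); the cone at (13, 3) contributes a regular 12-gon of circumradius 1.778 (interpolated between r1=5.5 and r2=0.5 at t=0.744); Combining (union): the regions partially overlap (shared area 10.52 mm²), so overlapping operands fuse into one piece — 1 connected region. The outline is a single polygon with 20 vertices. Extrusion per mm of travel: 0.6 × 0.1 / (π × 0.875²) = 0.024945. Accumulating E over each segment gives final E = 2.2128.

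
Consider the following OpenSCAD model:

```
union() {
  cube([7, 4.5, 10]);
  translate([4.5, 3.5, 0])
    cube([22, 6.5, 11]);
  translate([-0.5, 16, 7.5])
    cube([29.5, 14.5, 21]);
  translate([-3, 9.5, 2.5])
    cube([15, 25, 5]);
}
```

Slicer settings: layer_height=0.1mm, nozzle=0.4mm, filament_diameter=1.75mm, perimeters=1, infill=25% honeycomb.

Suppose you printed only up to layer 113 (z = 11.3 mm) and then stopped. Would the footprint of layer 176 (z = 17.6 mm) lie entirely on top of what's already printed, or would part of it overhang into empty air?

Compare the two slices. At z = 11.3: the cube is absent (z outside [0, 10]); the cube at (4.5, 3.5) is not intersected at this z (z outside [0, 11]); the cube at (-0.5, 16) (footprint 29.5×14.5) is included at this height (area 427.75 mm²); the cube at (-3, 9.5) is absent (z outside [2.5, 7.5]); Taking the union: only the 29.5×14.5 cube at (-0.5, 16) is present, so the union is just that shape — area = 427.75 mm². At z = 17.6: the cube is absent (z outside [0, 10]); the cube at (4.5, 3.5) is absent (z outside [0, 11]); the cube at (-0.5, 16) (footprint 29.5×14.5) is included at this height (area 427.75 mm²); the cube at (-3, 9.5) does not reach this height (z outside [2.5, 7.5]); Taking the union: only the 29.5×14.5 cube at (-0.5, 16) is present, so the union is just that shape — area = 427.75 mm². Checking containment: the cross-section at z = 17.6 is a subset of the cross-section at z = 11.3.

entirely on top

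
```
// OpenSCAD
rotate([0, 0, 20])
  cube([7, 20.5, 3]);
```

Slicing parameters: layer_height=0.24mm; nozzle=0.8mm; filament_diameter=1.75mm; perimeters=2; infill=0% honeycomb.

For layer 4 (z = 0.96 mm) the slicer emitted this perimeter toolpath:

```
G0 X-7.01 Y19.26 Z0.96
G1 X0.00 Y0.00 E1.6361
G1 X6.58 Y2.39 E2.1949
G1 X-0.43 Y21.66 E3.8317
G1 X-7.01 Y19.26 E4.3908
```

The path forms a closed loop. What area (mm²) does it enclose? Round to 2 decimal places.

Apply the shoelace formula to the sequence of (X, Y) vertices; enclosed area = 143.55 mm².

143.55 mm²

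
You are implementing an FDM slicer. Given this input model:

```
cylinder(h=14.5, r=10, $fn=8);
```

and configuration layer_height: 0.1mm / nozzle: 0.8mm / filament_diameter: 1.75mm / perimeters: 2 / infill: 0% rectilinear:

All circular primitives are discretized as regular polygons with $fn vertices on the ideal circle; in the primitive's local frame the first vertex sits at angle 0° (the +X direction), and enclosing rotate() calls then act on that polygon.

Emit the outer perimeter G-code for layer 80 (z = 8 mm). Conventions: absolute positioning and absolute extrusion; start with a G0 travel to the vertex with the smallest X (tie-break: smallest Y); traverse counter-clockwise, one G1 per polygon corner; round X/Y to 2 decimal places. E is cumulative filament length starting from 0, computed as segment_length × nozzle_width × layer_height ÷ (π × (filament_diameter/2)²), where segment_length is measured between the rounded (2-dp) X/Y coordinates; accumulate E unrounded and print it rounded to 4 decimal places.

G0 X-10.00 Y0.00 Z8.00
G1 X-7.07 Y-7.07 E0.2545
G1 X0.00 Y-10.00 E0.5091
G1 X7.07 Y-7.07 E0.7636
G1 X10.00 Y0.00 E1.0182
G1 X7.07 Y7.07 E1.2727
G1 X0.00 Y10.00 E1.5273
G1 X-7.07 Y7.07 E1.7818
G1 X-10.00 Y0.00 E2.0363

At z = 8 mm: the r=10 cylinder gives a regular 8-gon of circumradius 10 (constant along its height). The outline is a single polygon with 8 vertices. Extrusion per mm of travel: 0.8 × 0.1 / (π × 0.875²) = 0.033260. Accumulating E over each segment gives final E = 2.0363.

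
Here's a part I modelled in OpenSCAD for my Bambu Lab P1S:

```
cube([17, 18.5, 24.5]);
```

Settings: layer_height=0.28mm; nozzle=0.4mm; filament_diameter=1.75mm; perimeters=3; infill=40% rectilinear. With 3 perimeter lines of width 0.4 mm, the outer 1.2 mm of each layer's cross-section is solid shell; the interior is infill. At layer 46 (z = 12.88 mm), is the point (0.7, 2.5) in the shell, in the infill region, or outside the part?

shell

At z = 12.88 mm: the 17×18.5 cube contributes its full rectangle. Overall, the cross-section is a single solid region. The nearest boundary edge runs (0.00, 18.50)→(0.00, 0.00); distance from the point to it = 0.70 mm. The point is inside the cross-section, 0.70 mm from the nearest boundary — within the 1.2 mm shell band (3 × 0.4).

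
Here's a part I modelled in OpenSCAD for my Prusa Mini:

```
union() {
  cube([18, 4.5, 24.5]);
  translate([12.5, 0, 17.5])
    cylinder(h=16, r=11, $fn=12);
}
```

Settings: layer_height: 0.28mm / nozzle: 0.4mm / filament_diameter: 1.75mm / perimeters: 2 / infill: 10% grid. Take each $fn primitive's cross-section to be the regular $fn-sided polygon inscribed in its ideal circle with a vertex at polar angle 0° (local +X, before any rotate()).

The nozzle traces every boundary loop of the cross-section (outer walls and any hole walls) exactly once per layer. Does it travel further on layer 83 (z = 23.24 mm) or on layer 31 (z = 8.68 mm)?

layer 83 (z = 23.24 mm)

Layer 83 (z = 23.24): the cube (footprint 18×4.5) is included at this height (perimeter 45.00 mm); the r=11 cylinder at (12.5, 0) contributes a regular 12-gon of circumradius 11 (perimeter = 2·12·11.000·sin(180°/12) = 68.33 mm); Combining (union): the regions partially overlap (shared area 71.54 mm²), so the edge portions inside another operand are dropped and the merged outline is re-measured after clipping — boundary = 72.38 mm. So its perimeter = 72.38 mm. Layer 31 (z = 8.68): the cube is present — its section is the full 18×4.5 rectangle (perimeter 45.00 mm); the cylinder at (12.5, 0) is not intersected at this z (z outside [17.5, 33.5]); Taking the union: only the 18×4.5 cube is present, so the union is just that shape — boundary = 45.00 mm. So its perimeter = 45.00 mm. Layer 83 is larger (72.38 vs 45.00 mm).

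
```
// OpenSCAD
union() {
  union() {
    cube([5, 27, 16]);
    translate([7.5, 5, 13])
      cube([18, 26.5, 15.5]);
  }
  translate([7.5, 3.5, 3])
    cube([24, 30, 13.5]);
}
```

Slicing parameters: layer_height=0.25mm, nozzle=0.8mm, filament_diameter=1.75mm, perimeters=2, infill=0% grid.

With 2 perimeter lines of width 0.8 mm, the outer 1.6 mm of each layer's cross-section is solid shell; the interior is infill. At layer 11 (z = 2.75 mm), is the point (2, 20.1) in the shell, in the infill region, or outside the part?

infill

At z = 2.75 mm: the cube (footprint 5×27) is included at this height; the cube at (7.5, 5) is absent (z outside [13, 28.5]); Taking the union: only the 5×27 cube is present, so the union is just that shape — 1 connected region; the cube at (7.5, 3.5) is absent (z outside [3, 16.5]); Merging all regions: only that combined region is present, so the union is just that shape — 1 connected region. Overall, the cross-section is a single solid region. The nearest boundary edge runs (0.00, 27.00)→(0.00, 0.00); distance from the point to it = 2.00 mm. The point is inside the cross-section and 2.00 mm from the nearest boundary — more than the 1.6 mm shell width (2 × 0.8), so it's in the infill interior.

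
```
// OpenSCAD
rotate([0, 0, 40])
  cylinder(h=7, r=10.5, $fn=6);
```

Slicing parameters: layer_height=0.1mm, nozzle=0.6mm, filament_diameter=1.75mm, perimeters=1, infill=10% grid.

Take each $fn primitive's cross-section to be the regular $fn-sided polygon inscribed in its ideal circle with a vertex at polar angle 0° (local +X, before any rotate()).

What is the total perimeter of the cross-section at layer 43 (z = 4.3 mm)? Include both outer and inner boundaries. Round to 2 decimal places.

At z = 4.3 mm: the r=10.5 cylinder contributes a regular 6-gon of circumradius 10.5 (perimeter = 2·6·10.500·sin(180°/6) = 63.00 mm); (rotated 40° about Z; rotation is an isometry so areas/perimeters/island counts are preserved). Overall, the cross-section is a single solid region. Total boundary length (outer) = 63.00 mm.

63.00 mm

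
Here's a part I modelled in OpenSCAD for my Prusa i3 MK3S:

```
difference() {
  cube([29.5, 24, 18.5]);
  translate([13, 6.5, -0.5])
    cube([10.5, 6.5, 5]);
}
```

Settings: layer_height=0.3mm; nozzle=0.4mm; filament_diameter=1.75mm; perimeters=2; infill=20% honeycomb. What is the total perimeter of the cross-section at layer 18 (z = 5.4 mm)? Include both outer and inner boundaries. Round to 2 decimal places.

At z = 5.4 mm: the cube is present — its section is the full 29.5×24 rectangle (perimeter 107.00 mm); the cube at (13, 6.5) does not reach this height (z outside [-0.5, 4.5]); Subtracting the remaining from the first: none of the subtracted shapes is present at this height, so the 29.5×24 cube is unchanged — boundary = 107.00 mm. Overall, the cross-section is a single solid region. Total boundary length (outer) = 107.00 mm.

107.00 mm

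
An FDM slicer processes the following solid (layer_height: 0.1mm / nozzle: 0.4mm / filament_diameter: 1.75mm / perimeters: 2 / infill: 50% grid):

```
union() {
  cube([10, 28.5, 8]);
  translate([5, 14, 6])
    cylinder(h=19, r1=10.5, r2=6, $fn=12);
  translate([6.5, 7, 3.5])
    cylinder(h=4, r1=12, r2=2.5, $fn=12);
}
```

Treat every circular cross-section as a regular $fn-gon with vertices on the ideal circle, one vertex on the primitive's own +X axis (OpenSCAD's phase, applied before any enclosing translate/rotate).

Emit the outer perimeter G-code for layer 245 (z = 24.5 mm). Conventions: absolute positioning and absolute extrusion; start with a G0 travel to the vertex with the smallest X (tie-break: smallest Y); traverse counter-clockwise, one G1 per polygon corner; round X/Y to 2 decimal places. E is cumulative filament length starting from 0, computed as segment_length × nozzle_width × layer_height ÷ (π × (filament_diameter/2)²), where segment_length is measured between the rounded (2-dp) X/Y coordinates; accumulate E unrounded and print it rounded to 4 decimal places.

G0 X-1.12 Y14.00 Z24.50
G1 X-0.30 Y10.94 E0.0527
G1 X1.94 Y8.70 E0.1054
G1 X5.00 Y7.88 E0.1580
G1 X8.06 Y8.70 E0.2107
G1 X10.30 Y10.94 E0.2634
G1 X11.12 Y14.00 E0.3161
G1 X10.30 Y17.06 E0.3688
G1 X8.06 Y19.30 E0.4215
G1 X5.00 Y20.12 E0.4741
G1 X1.94 Y19.30 E0.5268
G1 X-0.30 Y17.06 E0.5795
G1 X-1.12 Y14.00 E0.6322

At z = 24.5 mm: the cube is not intersected at this z (z outside [0, 8]); the cone at (5, 14) (r1=10.5→r2=6) has section circumradius 6.118 here — a regular 12-gon; the cone at (6.5, 7) is absent (z outside [3.5, 7.5]); Taking the union: only the cone at (5, 14) is present, so the union is just that shape — 1 connected region. The outline is a single polygon with 12 vertices. Extrusion per mm of travel: 0.4 × 0.1 / (π × 0.875²) = 0.016630. Accumulating E over each segment gives final E = 0.6322.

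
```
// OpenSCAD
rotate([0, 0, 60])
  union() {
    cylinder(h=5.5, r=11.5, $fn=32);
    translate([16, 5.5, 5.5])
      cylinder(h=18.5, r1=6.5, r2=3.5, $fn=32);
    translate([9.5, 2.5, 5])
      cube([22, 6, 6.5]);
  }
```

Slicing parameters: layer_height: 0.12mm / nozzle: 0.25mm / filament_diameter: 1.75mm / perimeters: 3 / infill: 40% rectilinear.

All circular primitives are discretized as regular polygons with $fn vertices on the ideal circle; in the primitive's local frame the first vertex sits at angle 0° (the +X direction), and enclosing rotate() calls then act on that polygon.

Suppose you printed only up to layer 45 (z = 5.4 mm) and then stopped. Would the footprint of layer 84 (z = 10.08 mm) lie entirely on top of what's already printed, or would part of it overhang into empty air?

Compare the two slices. At z = 5.4: the r=11.5 cylinder gives a regular 32-gon of circumradius 11.5 (constant along its height) (area = (32/2)·11.500²·sin(360°/32) = 412.81 mm²); the cone at (16, 5.5) is absent (z outside [5.5, 24]); the cube at (9.5, 2.5) is present — its section is the full 22×6 rectangle (area 132.00 mm²); Merging all regions: the regions partially overlap — summed areas 544.81 mm² minus the doubly-counted overlap 3.87 mm² gives 540.94 mm² — area = 540.94 mm²; (whole slice rotated 60° about Z — lengths, areas and connectivity unchanged). At z = 10.08: the cylinder does not reach this height (z outside [0, 5.5]); the cone at (16, 5.5): at t=0.248 of its height the radius interpolates to r₁+(r₂−r₁)t = 5.757, giving a regular 32-gon of that circumradius (area = (32/2)·5.757²·sin(360°/32) = 103.46 mm²); the cube at (9.5, 2.5) (footprint 22×6) is included at this height (area 132.00 mm²); Taking the union: the regions partially overlap — summed areas 235.46 mm² minus the doubly-counted overlap 65.58 mm² gives 169.89 mm² — area = 169.89 mm²; (rotated 60° about Z; rotation is an isometry so areas/perimeters/island counts are preserved). Checking containment: at z = 10.08 the cross-section extends beyond the z = 5.4 cross-section by about 37.87 mm².

part overhangs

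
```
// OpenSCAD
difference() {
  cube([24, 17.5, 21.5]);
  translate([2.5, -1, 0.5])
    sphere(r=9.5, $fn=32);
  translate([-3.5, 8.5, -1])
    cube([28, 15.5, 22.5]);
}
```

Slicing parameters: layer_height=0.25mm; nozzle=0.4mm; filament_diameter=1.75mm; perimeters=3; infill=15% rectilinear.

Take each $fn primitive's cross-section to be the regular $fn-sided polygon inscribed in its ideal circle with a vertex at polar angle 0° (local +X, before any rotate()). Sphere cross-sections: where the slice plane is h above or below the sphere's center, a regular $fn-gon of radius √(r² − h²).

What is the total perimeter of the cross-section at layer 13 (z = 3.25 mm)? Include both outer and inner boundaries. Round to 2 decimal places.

61.60 mm

At z = 3.25 mm: the 24×17.5 cube contributes its full rectangle (perimeter 83.00 mm); the sphere at (2.5, -1): section is a regular 32-gon, circumradius = √(r²−h²) = √(9.5²−2.75²) = 9.093 (perimeter = 2·32·9.093·sin(180°/32) = 57.04 mm); the 28×15.5 cube at (-3.5, 8.5) contributes its full rectangle (perimeter 87.00 mm); Taking the first minus the rest: starting from the 24×17.5 cube, the r=9.5 sphere at (2.5, -1) partially overlaps it — only the 75.35 mm² overlap (of its 258.10 mm²) is removed, clipping the outline; the 28×15.5 cube at (-3.5, 8.5) partially overlaps it — only the 216.00 mm² overlap (of its 434.00 mm²) is removed, clipping the outline — boundary = 61.60 mm. Overall, the cross-section is a single solid region. Total boundary length (outer) = 61.60 mm.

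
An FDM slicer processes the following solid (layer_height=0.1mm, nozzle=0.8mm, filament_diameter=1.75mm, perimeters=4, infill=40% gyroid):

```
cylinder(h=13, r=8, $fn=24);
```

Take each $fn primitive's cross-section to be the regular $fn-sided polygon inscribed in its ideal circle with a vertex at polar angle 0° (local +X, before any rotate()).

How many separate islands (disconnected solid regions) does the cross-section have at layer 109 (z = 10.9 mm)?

At z = 10.9 mm: the cylinder: section is a regular 24-gon, circumradius r=8. Overall, the cross-section is a single solid region. Island count = 1.

1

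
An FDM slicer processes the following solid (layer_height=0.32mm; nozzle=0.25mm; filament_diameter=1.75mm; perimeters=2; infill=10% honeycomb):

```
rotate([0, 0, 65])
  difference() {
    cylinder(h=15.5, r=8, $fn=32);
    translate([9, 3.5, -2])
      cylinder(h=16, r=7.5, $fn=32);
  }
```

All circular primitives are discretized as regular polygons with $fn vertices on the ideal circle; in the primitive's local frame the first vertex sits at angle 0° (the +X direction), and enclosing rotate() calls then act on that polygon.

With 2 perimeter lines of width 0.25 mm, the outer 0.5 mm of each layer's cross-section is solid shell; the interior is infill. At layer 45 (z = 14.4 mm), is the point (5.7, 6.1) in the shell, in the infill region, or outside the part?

At z = 14.4 mm: the r=8 cylinder gives a regular 32-gon of circumradius 8 (constant along its height); the cylinder at (9, 3.5) is not intersected at this z (z outside [-2, 14]); After the difference (first − rest): none of the subtracted shapes is present at this height, so the r=8 cylinder is unchanged — 1 connected region; (rotated 65° about Z; rotation is an isometry so areas/perimeters/island counts are preserved). Overall, the cross-section is a single solid region. Undo the 65° rotation: the query point maps to (7.937, -2.588) in the un-rotated model frame. The nearest boundary edge runs (7.39, -3.06)→(7.85, -1.56); distance from the point to it = 0.39 mm. The point is not inside any of the regions above, so it lies outside the cross-section (0.39 mm from the nearest boundary).

outside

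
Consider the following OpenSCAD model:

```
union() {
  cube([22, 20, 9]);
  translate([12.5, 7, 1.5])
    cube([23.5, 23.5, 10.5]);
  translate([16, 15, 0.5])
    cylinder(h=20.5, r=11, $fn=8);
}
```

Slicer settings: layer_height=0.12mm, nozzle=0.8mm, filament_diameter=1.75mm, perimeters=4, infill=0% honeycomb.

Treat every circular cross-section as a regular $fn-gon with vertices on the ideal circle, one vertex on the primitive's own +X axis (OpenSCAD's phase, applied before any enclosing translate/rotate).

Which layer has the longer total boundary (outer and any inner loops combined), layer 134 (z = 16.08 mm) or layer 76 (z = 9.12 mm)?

Layer 134 (z = 16.08): the cube does not reach this height (z outside [0, 9]); the cube at (12.5, 7) is absent (z outside [1.5, 12]); the r=11 cylinder at (16, 15) gives a regular 8-gon of circumradius 11 (constant along its height) (perimeter = 2·8·11.000·sin(180°/8) = 67.35 mm); Merging all regions: only the r=11 cylinder at (16, 15) is present, so the union is just that shape — boundary = 67.35 mm. So its perimeter = 67.35 mm. Layer 76 (z = 9.12): the cube is not intersected at this z (z outside [0, 9]); the cube at (12.5, 7) is present — its section is the full 23.5×23.5 rectangle (perimeter 94.00 mm); the r=11 cylinder at (16, 15) contributes a regular 8-gon of circumradius 11 (perimeter = 2·8·11.000·sin(180°/8) = 67.35 mm); Taking the union: the regions partially overlap (shared area 224.22 mm²), so the edge portions inside another operand are dropped and the merged outline is re-measured after clipping — boundary = 103.43 mm. So its perimeter = 103.43 mm. Layer 76 is larger (103.43 vs 67.35 mm).

layer 76 (z = 9.12 mm)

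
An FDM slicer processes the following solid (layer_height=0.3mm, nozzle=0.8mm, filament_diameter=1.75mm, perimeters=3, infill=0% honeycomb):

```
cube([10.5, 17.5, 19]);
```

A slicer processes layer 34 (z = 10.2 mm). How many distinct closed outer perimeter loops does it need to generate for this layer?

1

At z = 10.2 mm: the 10.5×17.5 cube contributes its full rectangle. The result has 1 disconnected region.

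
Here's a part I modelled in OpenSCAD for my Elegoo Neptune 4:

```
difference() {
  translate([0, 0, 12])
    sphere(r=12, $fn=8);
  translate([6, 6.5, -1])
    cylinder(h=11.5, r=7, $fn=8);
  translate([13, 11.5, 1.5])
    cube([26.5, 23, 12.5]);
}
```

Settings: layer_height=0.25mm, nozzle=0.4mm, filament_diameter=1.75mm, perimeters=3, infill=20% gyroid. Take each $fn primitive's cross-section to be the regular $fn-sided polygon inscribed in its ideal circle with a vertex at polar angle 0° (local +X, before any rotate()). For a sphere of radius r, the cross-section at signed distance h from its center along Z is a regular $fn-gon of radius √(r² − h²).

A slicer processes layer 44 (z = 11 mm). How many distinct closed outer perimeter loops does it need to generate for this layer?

1

At z = 11 mm: the r=12 sphere slices to a regular 8-gon of circumradius 11.958 (√(r²−h²) with h=1 from center); the cylinder at (6, 6.5) is not intersected at this z (z outside [-1, 10.5]); the cube at (13, 11.5) (footprint 26.5×23) is included at this height; After the difference (first − rest): starting from the r=12 sphere, the 26.5×23 cube at (13, 11.5) misses the remaining region (no effect) — 1 connected region. The result has 1 disconnected region.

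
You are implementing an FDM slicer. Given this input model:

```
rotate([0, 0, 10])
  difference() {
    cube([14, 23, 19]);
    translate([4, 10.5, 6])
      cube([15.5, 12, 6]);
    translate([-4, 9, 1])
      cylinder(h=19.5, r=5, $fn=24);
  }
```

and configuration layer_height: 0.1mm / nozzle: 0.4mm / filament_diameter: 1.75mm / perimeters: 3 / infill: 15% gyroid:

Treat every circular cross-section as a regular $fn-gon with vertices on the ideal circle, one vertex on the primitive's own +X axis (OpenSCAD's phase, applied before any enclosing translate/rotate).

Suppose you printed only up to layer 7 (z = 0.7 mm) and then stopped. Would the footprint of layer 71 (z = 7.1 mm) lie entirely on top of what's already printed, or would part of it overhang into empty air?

entirely on top

Compare the two slices. At z = 0.7: the 14×23 cube contributes its full rectangle (area 322.00 mm²); the cube at (4, 10.5) does not reach this height (z outside [6, 12]); the cylinder at (-4, 9) is not intersected at this z (z outside [1, 20.5]); Taking the first minus the rest: none of the subtracted shapes is present at this height, so the 14×23 cube is unchanged — area = 322.00 mm²; (rotated 10° about Z; rotation is an isometry so areas/perimeters/island counts are preserved). At z = 7.1: the cube is present — its section is the full 14×23 rectangle (area 322.00 mm²); the cube at (4, 10.5) is present — its section is the full 15.5×12 rectangle (area 186.00 mm²); the cylinder at (-4, 9): section is a regular 24-gon, circumradius r=5 (area = (24/2)·5.000²·sin(360°/24) = 77.65 mm²); After the difference (first − rest): starting from the 14×23 cube (322.00 mm²), the 15.5×12 cube at (4, 10.5) partially overlaps it — only the 120.00 mm² overlap (of its 186.00 mm²) is removed, clipping the outline; the r=5 cylinder at (-4, 9) partially overlaps it — only the 3.91 mm² overlap (of its 77.65 mm²) is removed, clipping the outline — area = 198.09 mm²; (whole slice rotated 10° about Z — lengths, areas and connectivity unchanged). Checking containment: the cross-section at z = 7.1 is a subset of the cross-section at z = 0.7.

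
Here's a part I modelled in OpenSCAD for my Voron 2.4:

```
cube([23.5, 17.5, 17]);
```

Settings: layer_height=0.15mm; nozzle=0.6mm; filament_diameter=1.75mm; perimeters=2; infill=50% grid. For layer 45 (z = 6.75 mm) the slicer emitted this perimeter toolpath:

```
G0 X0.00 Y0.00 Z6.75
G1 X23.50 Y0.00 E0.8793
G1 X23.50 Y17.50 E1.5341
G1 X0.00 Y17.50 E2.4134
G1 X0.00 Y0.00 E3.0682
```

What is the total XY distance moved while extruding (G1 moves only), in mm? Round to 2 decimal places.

82.00 mm

Sum the Euclidean lengths of each G1 segment: total = 82.00 mm.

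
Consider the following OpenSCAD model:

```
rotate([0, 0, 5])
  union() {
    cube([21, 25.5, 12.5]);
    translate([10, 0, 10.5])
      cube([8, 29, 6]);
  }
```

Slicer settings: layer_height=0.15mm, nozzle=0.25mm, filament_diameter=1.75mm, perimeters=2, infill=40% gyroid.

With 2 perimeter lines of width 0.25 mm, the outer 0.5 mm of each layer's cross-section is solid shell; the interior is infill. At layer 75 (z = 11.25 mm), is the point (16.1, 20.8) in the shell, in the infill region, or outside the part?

infill

At z = 11.25 mm: the cube is present — its section is the full 21×25.5 rectangle; the cube at (10, 0) (footprint 8×29) is included at this height; Combining (union): the regions partially overlap (shared area 204.00 mm²), so overlapping operands fuse into one piece — 1 connected region; (rotated 5° about Z; rotation is an isometry so areas/perimeters/island counts are preserved). Overall, the cross-section is a single solid region. Undo the 5° rotation: the query point maps to (17.852, 19.318) in the un-rotated model frame. The nearest boundary edge runs (21.00, 25.50)→(21.00, 0.00); distance from the point to it = 3.15 mm. The point is inside the cross-section and 3.15 mm from the nearest boundary — more than the 0.5 mm shell width (2 × 0.25), so it's in the infill interior.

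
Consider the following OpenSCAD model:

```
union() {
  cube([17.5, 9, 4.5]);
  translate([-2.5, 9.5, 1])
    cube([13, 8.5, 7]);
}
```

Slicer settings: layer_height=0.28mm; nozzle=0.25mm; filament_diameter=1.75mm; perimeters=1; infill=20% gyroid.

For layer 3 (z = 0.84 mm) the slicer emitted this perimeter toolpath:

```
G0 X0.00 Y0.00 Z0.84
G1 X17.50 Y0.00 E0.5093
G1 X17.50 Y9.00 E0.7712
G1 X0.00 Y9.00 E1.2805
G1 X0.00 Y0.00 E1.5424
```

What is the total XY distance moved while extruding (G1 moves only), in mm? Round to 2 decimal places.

Sum the Euclidean lengths of each G1 segment: total = 53.00 mm.

53.00 mm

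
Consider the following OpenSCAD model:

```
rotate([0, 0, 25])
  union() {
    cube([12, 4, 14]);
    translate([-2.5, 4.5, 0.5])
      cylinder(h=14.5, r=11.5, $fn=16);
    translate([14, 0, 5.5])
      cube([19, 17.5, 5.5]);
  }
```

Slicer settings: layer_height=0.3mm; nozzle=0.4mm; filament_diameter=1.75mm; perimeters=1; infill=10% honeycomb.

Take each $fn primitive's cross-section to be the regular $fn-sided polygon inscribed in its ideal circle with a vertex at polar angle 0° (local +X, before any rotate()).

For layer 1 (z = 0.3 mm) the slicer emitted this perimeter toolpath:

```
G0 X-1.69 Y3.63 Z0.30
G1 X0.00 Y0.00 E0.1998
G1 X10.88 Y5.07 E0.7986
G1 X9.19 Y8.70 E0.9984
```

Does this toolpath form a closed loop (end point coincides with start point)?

Start point (G0): (-1.69, 3.63). End point (last G1): the path does not return to the start — open.

no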